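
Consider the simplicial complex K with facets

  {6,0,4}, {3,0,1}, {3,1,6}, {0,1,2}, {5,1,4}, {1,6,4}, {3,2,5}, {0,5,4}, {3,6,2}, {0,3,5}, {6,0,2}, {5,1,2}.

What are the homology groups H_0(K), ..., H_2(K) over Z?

Order the vertices as 0 < 1 < 2 < 3 < 4 < 5 < 6. Listing each simplex with vertices in this order, K has dimension 2 with simplices:

  0-simplices (7): [0], [1], [2], [3], [4], [5], [6]
  1-simplices (18): [0,1], [0,2], [0,3], [0,4], [0,5], [0,6], [1,2], [1,3], [1,4], [1,5], [1,6], [2,3], [2,5], [2,6], [3,5], [3,6], [4,5], [4,6]
  2-simplices (12): [0,1,2], [0,1,3], [0,2,6], [0,3,5], [0,4,5], [0,4,6], [1,2,5], [1,3,6], [1,4,5], [1,4,6], [2,3,5], [2,3,6]

giving chain groups C_0 ≅ Z^7, C_1 ≅ Z^18, C_2 ≅ Z^12.

Boundary ∂_1: C_1 → C_0 is given by ∂[p,q] = [q] − [p].
The 7×18 boundary matrix has rank 6 and Smith normal form diag(1,1,1,1,1,1).

∂_2: C_2 → C_1 acts by ∂[p,q,r] = [q,r] − [p,r] + [p,q]. For instance
  ∂[1,3,6] = [3,6] − [1,6] + [1,3],
  ∂[1,4,5] = [4,5] − [1,5] + [1,4].
The 18×12 boundary matrix has rank 12 and Smith normal form diag(1,1,1,1,1,1,1,1,1,1,1,2).

Reading off H_k = ker ∂_k / im ∂_{k+1}:

  H_0: rank C_0 − rank ∂_1 = 7 − 6 = 1, and the invariant factors of ∂_1 are all 1, so H_0 ≅ Z.
  H_1: rank ker ∂_1 − rank ∂_2 = (18 − 6) − 12 = 0, and ∂_2 has invariant factor 2 > 1, so H_1 ≅ Z/2Z.
  H_2: rank ker ∂_2 − rank ∂_3 = (12 − 12) − 0 = 0, and there is no ∂_3, so H_2 ≅ 0.

As a check, the Euler characteristic is 7 − 18 + 12 = 1, which agrees with 1 − 0 + 0 = 1.

H_0 ≅ Z,  H_1 ≅ Z/2Z,  H_2 = 0.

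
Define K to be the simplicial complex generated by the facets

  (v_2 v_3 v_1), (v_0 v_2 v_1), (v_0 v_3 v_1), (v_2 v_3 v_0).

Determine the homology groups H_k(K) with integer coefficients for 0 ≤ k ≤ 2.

H_0 = Z,  H_1 = 0,  H_2 = Z.

K has 4 vertices, 6 edges, 4 triangles.
rank ∂_0 = 0, rank ∂_1 = 3 ⇒ b_0 = 4 − 0 − 3 = 1; all invariant factors of ∂_1 are 1 so no torsion. So H_0 = Z.
rank ∂_1 = 3, rank ∂_2 = 3 ⇒ b_1 = 6 − 3 − 3 = 0; all invariant factors of ∂_2 are 1 so no torsion. So H_1 = 0.
rank ∂_2 = 3, rank ∂_3 = 0 ⇒ b_2 = 4 − 3 − 0 = 1. So H_2 = Z.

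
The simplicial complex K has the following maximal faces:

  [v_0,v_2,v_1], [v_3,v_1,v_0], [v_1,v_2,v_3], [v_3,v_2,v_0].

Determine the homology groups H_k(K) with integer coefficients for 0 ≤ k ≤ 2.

H_0 = Z,  H_1 = 0,  H_2 = Z.

Fix the vertex order v_0 < v_1 < v_2 < v_3 and write every simplex with vertices in increasing order. Then dim K = 2 and the simplices of K are:

  0-simplices (4): [v_0], [v_1], [v_2], [v_3]
  1-simplices (6): [v_0,v_1], [v_0,v_2], [v_0,v_3], [v_1,v_2], [v_1,v_3], [v_2,v_3]
  2-simplices (4): [v_0,v_1,v_2], [v_0,v_1,v_3], [v_0,v_2,v_3], [v_1,v_2,v_3]

Hence C_0 ≅ Z^4, C_1 ≅ Z^6, C_2 ≅ Z^4.

∂_1: C_1 → C_0 maps an edge to its endpoints' difference, ∂[p,q] = q − p.
The resulting 4×6 matrix has rank 3, and its Smith normal form has invariant factors (1,1,1).

Boundary ∂_2: C_2 → C_1 maps a triangle to the signed sum of its edges. For instance
  ∂[v_0,v_1,v_3] = [v_1,v_3] − [v_0,v_3] + [v_0,v_1],
  ∂[v_0,v_1,v_2] = [v_1,v_2] − [v_0,v_2] + [v_0,v_1].
As a 6×4 matrix over Z this has rank 3, with invariant factors (1,1,1).

From H_k ≅ ker(∂_k) / im(∂_{k+1}) we obtain:

  H_0: rank C_0 − rank ∂_1 = 4 − 3 = 1, and the invariant factors of ∂_1 are all 1, so H_0 ≅ Z.
  H_1: rank ker ∂_1 − rank ∂_2 = (6 − 3) − 3 = 0, and the invariant factors of ∂_2 are all 1, so H_1 ≅ 0.
  H_2: rank ker ∂_2 − rank ∂_3 = (4 − 3) − 0 = 1, and there is no ∂_3, so H_2 ≅ Z.

As a check, the Euler characteristic is 4 − 6 + 4 = 2, which agrees with 1 − 0 + 1 = 2.
(K is a triangulation of the 2-sphere S^2.)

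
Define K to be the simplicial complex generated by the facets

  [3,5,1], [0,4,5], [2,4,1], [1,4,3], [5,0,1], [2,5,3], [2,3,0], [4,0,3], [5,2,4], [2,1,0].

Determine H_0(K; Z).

Take the total order 0 < 1 < 2 < 3 < 4 < 5 on the vertex set. Then K (dimension 2) consists of the simplices:

  0-simplices (6): [0], [1], [2], [3], [4], [5]
  1-simplices (15): [0,1], [0,2], [0,3], [0,4], [0,5], [1,2], [1,3], [1,4], [1,5], [2,3], [2,4], [2,5], [3,4], [3,5], [4,5]
  2-simplices (10): [0,1,2], [0,1,5], [0,2,3], [0,3,4], [0,4,5], [1,2,4], [1,3,4], [1,3,5], [2,3,5], [2,4,5]

giving chain groups C_0 ≅ Z^6, C_1 ≅ Z^15, C_2 ≅ Z^10.

∂_1: C_1 → C_0 sends each edge [p,q] (with p < q) to q − p. For instance
  ∂[2,5] = [5] − [2].
The resulting 6×15 matrix has rank 5, and its Smith normal form has invariant factors (1,1,1,1,1).

∂_2: C_2 → C_1 sends each 2-simplex [p,q,r] to [q,r] − [p,r] + [p,q]. For instance
  ∂[2,4,5] = [4,5] − [2,5] + [2,4],
  ∂[0,3,4] = [3,4] − [0,4] + [0,3].
This gives a 15×10 integer matrix of rank 10; reducing to Smith normal form yields diagonal entries (1,1,1,1,1,1,1,1,1,2).

From H_k ≅ ker(∂_k) / im(∂_{k+1}) we obtain:

  H_0: rank C_0 − rank ∂_1 = 6 − 5 = 1, and the invariant factors of ∂_1 are all 1, so H_0 ≅ Z.

(K is a triangulation of the real projective plane RP^2.)

H_0 ≅ Z.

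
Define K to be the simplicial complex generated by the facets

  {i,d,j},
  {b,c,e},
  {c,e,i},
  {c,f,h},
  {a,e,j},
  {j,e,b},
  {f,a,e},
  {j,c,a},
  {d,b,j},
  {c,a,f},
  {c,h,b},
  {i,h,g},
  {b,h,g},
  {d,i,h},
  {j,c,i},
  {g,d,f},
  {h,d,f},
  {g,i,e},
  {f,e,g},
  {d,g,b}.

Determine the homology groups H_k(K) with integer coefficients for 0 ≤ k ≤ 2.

Order the vertices as a < b < c < d < e < f < g < h < i < j. Listing each simplex with vertices in this order, K has dimension 2 with simplices:

  0-simplices (10): a, b, c, d, e, f, g, h, i, j
  1-simplices (30): ac, ae, af, aj, bc, bd, be, bg, bh, bj, ce, cf, ch, ci, cj, df, dg, dh, di, dj, ef, eg, ei, ej, fg, fh, gh, gi, hi, ij
  2-simplices (20): acf, acj, aef, aej, bce, bch, bdg, bdj, bej, bgh, cei, cfh, cij, dfg, dfh, dhi, dij, efg, egi, ghi

Hence C_0 ≅ Z^10, C_1 ≅ Z^30, C_2 ≅ Z^20.

Boundary ∂_1: C_1 → C_0 is given by ∂[p,q] = [q] − [p].
As a 10×30 matrix over Z this has rank 9, with invariant factors (1,1,1,1,1,1,1,1,1).

Boundary ∂_2: C_2 → C_1 maps a triangle to the signed sum of its edges. For instance
  ∂bgh = gh − bh + bg,
  ∂efg = fg − eg + ef.
The 30×20 boundary matrix has rank 20 and Smith normal form diag(1,1,1,1,1,1,1,1,1,1,1,1,1,1,1,1,1,1,1,2).

Reading off H_k = ker ∂_k / im ∂_{k+1}:

  H_0: rank C_0 − rank ∂_1 = 10 − 9 = 1, and the invariant factors of ∂_1 are all 1, so H_0 ≅ Z.
  H_1: rank ker ∂_1 − rank ∂_2 = (30 − 9) − 20 = 1, and ∂_2 has invariant factor 2 > 1, so H_1 ≅ Z ⊕ Z/2.
  H_2: rank ker ∂_2 − rank ∂_3 = (20 − 20) − 0 = 0, and there is no ∂_3, so H_2 ≅ 0.

As a check, the Euler characteristic is 10 − 30 + 20 = 0, which agrees with 1 − 1 + 0 = 0.

H_0 ≅ Z,  H_1 ≅ Z ⊕ Z/2,  H_2 = 0.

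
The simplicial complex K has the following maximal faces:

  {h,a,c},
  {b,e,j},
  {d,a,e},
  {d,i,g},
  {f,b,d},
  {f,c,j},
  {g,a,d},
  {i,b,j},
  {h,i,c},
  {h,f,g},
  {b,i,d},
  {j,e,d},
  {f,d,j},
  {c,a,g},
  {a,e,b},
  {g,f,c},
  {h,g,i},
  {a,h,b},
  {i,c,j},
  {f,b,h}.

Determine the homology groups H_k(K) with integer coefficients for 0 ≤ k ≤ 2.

H_0 = Z,  H_1 = Z ⊕ Z/2Z,  H_2 = 0.

Take the total order a < b < c < d < e < f < g < h < i < j on the vertex set. Then K (dimension 2) consists of the simplices:

  0-simplices (10): a, b, c, d, e, f, g, h, i, j
  1-simplices (30): ab, ac, ad, ae, ag, ah, bd, be, bf, bh, bi, bj, cf, cg, ch, ci, cj, de, df, dg, di, dj, ej, fg, fh, fj, gh, gi, hi, ij
  2-simplices (20): abe, abh, acg, ach, ade, adg, bdf, bdi, bej, bfh, bij, cfg, cfj, chi, cij, dej, dfj, dgi, fgh, ghi

giving chain groups C_0 ≅ Z^10, C_1 ≅ Z^30, C_2 ≅ Z^20.

Boundary ∂_1: C_1 → C_0 is given by ∂[p,q] = [q] − [p]. For instance
  ∂bh = h − b.
The resulting 10×30 matrix has rank 9, and its Smith normal form has invariant factors (1,1,1,1,1,1,1,1,1).

The boundary map ∂_2: C_2 → C_1 acts by ∂[p,q,r] = [q,r] − [p,r] + [p,q]. For instance
  ∂bdf = df − bf + bd,
  ∂fgh = gh − fh + fg.
The 30×20 boundary matrix has rank 20 and Smith normal form diag(1,1,1,1,1,1,1,1,1,1,1,1,1,1,1,1,1,1,1,2).

Reading off H_k = ker ∂_k / im ∂_{k+1}:

  H_0: rank C_0 − rank ∂_1 = 10 − 9 = 1, and the invariant factors of ∂_1 are all 1, so H_0 ≅ Z.
  H_1: rank ker ∂_1 − rank ∂_2 = (30 − 9) − 20 = 1, and ∂_2 has invariant factor 2 > 1, so H_1 ≅ Z ⊕ Z/2Z.
  H_2: rank ker ∂_2 − rank ∂_3 = (20 − 20) − 0 = 0, and there is no ∂_3, so H_2 ≅ 0.

(K is a triangulation of the Klein bottle.)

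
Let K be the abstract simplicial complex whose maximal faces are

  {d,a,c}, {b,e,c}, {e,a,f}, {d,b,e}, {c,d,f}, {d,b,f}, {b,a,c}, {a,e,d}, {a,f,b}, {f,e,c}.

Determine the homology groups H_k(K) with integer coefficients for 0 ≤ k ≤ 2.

H_0 ≅ Z,  H_1 ≅ Z/2,  H_2 = 0.

Order the vertices as a < b < c < d < e < f. Listing each simplex with vertices in this order, K has dimension 2 with simplices:

  0-simplices (6): a, b, c, d, e, f
  1-simplices (15): ab, ac, ad, ae, af, bc, bd, be, bf, cd, ce, cf, de, df, ef
  2-simplices (10): abc, abf, acd, ade, aef, bce, bde, bdf, cdf, cef

giving chain groups C_0 ≅ Z^6, C_1 ≅ Z^15, C_2 ≅ Z^10.

Boundary ∂_1: C_1 → C_0 sends each edge [p,q] (with p < q) to q − p. For instance
  ∂ef = f − e.
The 6×15 boundary matrix has rank 5 and Smith normal form diag(1,1,1,1,1).

∂_2: C_2 → C_1 sends each 2-simplex [p,q,r] to [q,r] − [p,r] + [p,q]. For instance
  ∂bde = de − be + bd,
  ∂acd = cd − ad + ac.
The resulting 15×10 matrix has rank 10, and its Smith normal form has invariant factors (1,1,1,1,1,1,1,1,1,2).

Computing H_k = (kernel of ∂_k) / (image of ∂_{k+1}):

  H_0: rank C_0 − rank ∂_1 = 6 − 5 = 1, and the invariant factors of ∂_1 are all 1, so H_0 = Z.
  H_1: rank ker ∂_1 − rank ∂_2 = (15 − 5) − 10 = 0, and ∂_2 has invariant factor 2 > 1, so H_1 = Z/2.
  H_2: rank ker ∂_2 − rank ∂_3 = (10 − 10) − 0 = 0, and there is no ∂_3, so H_2 = 0.

As a check, the Euler characteristic is 6 − 15 + 10 = 1, which agrees with 1 − 0 + 0 = 1.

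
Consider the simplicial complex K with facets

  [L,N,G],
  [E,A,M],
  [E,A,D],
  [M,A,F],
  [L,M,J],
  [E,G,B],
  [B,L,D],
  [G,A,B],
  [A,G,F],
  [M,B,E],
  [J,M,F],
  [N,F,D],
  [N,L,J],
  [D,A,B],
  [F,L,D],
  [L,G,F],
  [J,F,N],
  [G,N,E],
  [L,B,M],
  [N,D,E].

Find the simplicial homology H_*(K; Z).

H_0 ≅ Z,  H_1 ≅ Z × Z/2,  H_2 = 0.

Fix the vertex order A < B < D < E < F < G < J < L < M < N and write every simplex with vertices in increasing order. Then dim K = 2 and the simplices of K are:

  0-simplices (10): A, B, D, E, F, G, J, L, M, N
  1-simplices (30): AB, AD, AE, AF, AG, AM, BD, BE, BG, BL, BM, DE, DF, DL, DN, EG, EM, EN, FG, FJ, FL, FM, FN, GL, GN, JL, JM, JN, LM, LN
  2-simplices (20): ABD, ABG, ADE, AEM, AFG, AFM, BDL, BEG, BEM, BLM, DEN, DFL, DFN, EGN, FGL, FJM, FJN, GLN, JLM, JLN

so the chain groups are C_0 ≅ Z^10, C_1 ≅ Z^30, C_2 ≅ Z^20.

The boundary map ∂_1: C_1 → C_0 maps an edge to its endpoints' difference, ∂[p,q] = q − p. For instance
  ∂DF = F − D.
The resulting 10×30 matrix has rank 9, and its Smith normal form has invariant factors (1,1,1,1,1,1,1,1,1).

Boundary ∂_2: C_2 → C_1 sends each 2-simplex [p,q,r] to [q,r] − [p,r] + [p,q]. For instance
  ∂FJN = JN − FN + FJ,
  ∂DFN = FN − DN + DF.
This gives a 30×20 integer matrix of rank 20; reducing to Smith normal form yields diagonal entries (1,1,1,1,1,1,1,1,1,1,1,1,1,1,1,1,1,1,1,2).

Computing H_k = (kernel of ∂_k) / (image of ∂_{k+1}):

  H_0: rank C_0 − rank ∂_1 = 10 − 9 = 1, and the invariant factors of ∂_1 are all 1, so H_0 ≅ Z.
  H_1: rank ker ∂_1 − rank ∂_2 = (30 − 9) − 20 = 1, and ∂_2 has invariant factor 2 > 1, so H_1 ≅ Z × Z/2.
  H_2: rank ker ∂_2 − rank ∂_3 = (20 − 20) − 0 = 0, and there is no ∂_3, so H_2 ≅ 0.

As a check, the Euler characteristic is 10 − 30 + 20 = 0, which agrees with 1 − 1 + 0 = 0.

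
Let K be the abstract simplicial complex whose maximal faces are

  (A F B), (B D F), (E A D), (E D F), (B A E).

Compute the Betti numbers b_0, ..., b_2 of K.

Take the total order A < B < D < E < F on the vertex set. Then K (dimension 2) consists of the simplices:

  0-simplices (5): A, B, D, E, F
  1-simplices (10): AB, AD, AE, AF, BD, BE, BF, DE, DF, EF
  2-simplices (5): ABE, ABF, ADE, BDF, DEF

Hence C_0 ≅ Z^5, C_1 ≅ Z^10, C_2 ≅ Z^5.

Boundary ∂_1: C_1 → C_0 sends each edge [p,q] (with p < q) to q − p. For instance
  ∂EF = F − E.
The 5×10 boundary matrix has rank 4 and Smith normal form diag(1,1,1,1).

Boundary ∂_2: C_2 → C_1 maps a triangle to the signed sum of its edges. For instance
  ∂BDF = DF − BF + BD,
  ∂ADE = DE − AE + AD.
This gives a 10×5 integer matrix of rank 5; reducing to Smith normal form yields diagonal entries (1,1,1,1,1).

Computing H_k = (kernel of ∂_k) / (image of ∂_{k+1}):

  H_0: rank C_0 − rank ∂_1 = 5 − 4 = 1, and the invariant factors of ∂_1 are all 1, so H_0 ≅ Z.
  H_1: rank ker ∂_1 − rank ∂_2 = (10 − 4) − 5 = 1, and the invariant factors of ∂_2 are all 1, so H_1 ≅ Z.
  H_2: rank ker ∂_2 − rank ∂_3 = (5 − 5) − 0 = 0, and there is no ∂_3, so H_2 ≅ 0.

As a check, the Euler characteristic is 5 − 10 + 5 = 0, which agrees with 1 − 1 + 0 = 0.

Hence the Betti numbers are b_0 = 1, b_1 = 1, b_2 = 0.

b_0 = 1, b_1 = 1, b_2 = 0.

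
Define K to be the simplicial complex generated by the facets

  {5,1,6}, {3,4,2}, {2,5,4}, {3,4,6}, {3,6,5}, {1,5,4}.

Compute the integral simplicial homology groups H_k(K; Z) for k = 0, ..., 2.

Fix the vertex order 1 < 2 < 3 < 4 < 5 < 6 and write every simplex with vertices in increasing order. Then dim K = 2 and the simplices of K are:

  0-simplices (6): [1], [2], [3], [4], [5], [6]
  1-simplices (12): [1,4], [1,5], [1,6], [2,3], [2,4], [2,5], [3,4], [3,5], [3,6], [4,5], [4,6], [5,6]
  2-simplices (6): [1,4,5], [1,5,6], [2,3,4], [2,4,5], [3,4,6], [3,5,6]

giving chain groups C_0 ≅ Z^6, C_1 ≅ Z^12, C_2 ≅ Z^6.

Boundary ∂_1: C_1 → C_0 is given by ∂[p,q] = [q] − [p]. For instance
  ∂[3,4] = [4] − [3].
This gives a 6×12 integer matrix of rank 5; reducing to Smith normal form yields diagonal entries (1,1,1,1,1).

∂_2: C_2 → C_1 acts by ∂[p,q,r] = [q,r] − [p,r] + [p,q]. For instance
  ∂[1,4,5] = [4,5] − [1,5] + [1,4],
  ∂[1,5,6] = [5,6] − [1,6] + [1,5].
The resulting 12×6 matrix has rank 6, and its Smith normal form has invariant factors (1,1,1,1,1,1).

Computing H_k = (kernel of ∂_k) / (image of ∂_{k+1}):

  H_0: rank C_0 − rank ∂_1 = 6 − 5 = 1, and the invariant factors of ∂_1 are all 1, so H_0 = Z.
  H_1: rank ker ∂_1 − rank ∂_2 = (12 − 5) − 6 = 1, and the invariant factors of ∂_2 are all 1, so H_1 = Z.
  H_2: rank ker ∂_2 − rank ∂_3 = (6 − 6) − 0 = 0, and there is no ∂_3, so H_2 = 0.

As a check, the Euler characteristic is 6 − 12 + 6 = 0, which agrees with 1 − 1 + 0 = 0.
(K is a triangulation of the cylinder S^1 x I.)

H_0 = Z,  H_1 = Z,  H_2 = 0.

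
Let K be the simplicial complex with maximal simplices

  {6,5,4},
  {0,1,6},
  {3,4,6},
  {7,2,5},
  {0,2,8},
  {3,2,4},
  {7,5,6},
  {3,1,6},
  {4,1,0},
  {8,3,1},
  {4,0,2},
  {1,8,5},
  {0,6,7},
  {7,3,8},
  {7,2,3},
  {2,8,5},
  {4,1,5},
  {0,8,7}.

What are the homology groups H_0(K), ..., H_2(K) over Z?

K has 9 vertices, 27 edges, 18 triangles.
rank ∂_0 = 0, rank ∂_1 = 8 ⇒ b_0 = 9 − 0 − 8 = 1; all invariant factors of ∂_1 are 1 so no torsion. So H_0 = Z.
rank ∂_1 = 8, rank ∂_2 = 18 ⇒ b_1 = 27 − 8 − 18 = 1; ∂_2 has invariant factor(s) [2] giving torsion. So H_1 = Z ⊕ Z_2.
rank ∂_2 = 18, rank ∂_3 = 0 ⇒ b_2 = 18 − 18 − 0 = 0. So H_2 = 0.

H_0 ≅ Z,  H_1 ≅ Z ⊕ Z_2,  H_2 = 0.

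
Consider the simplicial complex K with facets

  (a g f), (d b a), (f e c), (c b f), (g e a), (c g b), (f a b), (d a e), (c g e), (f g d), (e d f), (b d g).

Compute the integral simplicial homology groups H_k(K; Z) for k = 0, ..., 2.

H_0 ≅ Z,  H_1 ≅ Z/2,  H_2 = 0.

Order the vertices as a < b < c < d < e < f < g. Listing each simplex with vertices in this order, K has dimension 2 with simplices:

  0-simplices (7): a, b, c, d, e, f, g
  1-simplices (18): ab, ad, ae, af, ag, bc, bd, bf, bg, ce, cf, cg, de, df, dg, ef, eg, fg
  2-simplices (12): abd, abf, ade, aeg, afg, bcf, bcg, bdg, cef, ceg, def, dfg

giving chain groups C_0 ≅ Z^7, C_1 ≅ Z^18, C_2 ≅ Z^12.

The boundary map ∂_1: C_1 → C_0 sends each edge [p,q] (with p < q) to q − p. For instance
  ∂cg = g − c.
The resulting 7×18 matrix has rank 6, and its Smith normal form has invariant factors (1,1,1,1,1,1).

The boundary map ∂_2: C_2 → C_1 sends each 2-simplex [p,q,r] to [q,r] − [p,r] + [p,q]. For instance
  ∂bcg = cg − bg + bc,
  ∂def = ef − df + de.
The resulting 18×12 matrix has rank 12, and its Smith normal form has invariant factors (1,1,1,1,1,1,1,1,1,1,1,2).

Computing H_k = (kernel of ∂_k) / (image of ∂_{k+1}):

  H_0: rank C_0 − rank ∂_1 = 7 − 6 = 1, and the invariant factors of ∂_1 are all 1, so H_0 = Z.
  H_1: rank ker ∂_1 − rank ∂_2 = (18 − 6) − 12 = 0, and ∂_2 has invariant factor 2 > 1, so H_1 = Z/2.
  H_2: rank ker ∂_2 − rank ∂_3 = (12 − 12) − 0 = 0, and there is no ∂_3, so H_2 = 0.

(K is a triangulation of the real projective plane RP^2.)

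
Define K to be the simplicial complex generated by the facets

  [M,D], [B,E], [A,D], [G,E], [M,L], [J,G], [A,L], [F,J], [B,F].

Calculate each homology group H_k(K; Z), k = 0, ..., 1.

H_0 ≅ Z^2,  H_1 ≅ Z^2.

Fix the vertex order A < B < D < E < F < G < J < L < M and write every simplex with vertices in increasing order. Then dim K = 1 and the simplices of K are:

  0-simplices (9): A, B, D, E, F, G, J, L, M
  1-simplices (9): AD, AL, BE, BF, DM, EG, FJ, GJ, LM

so the chain groups are C_0 ≅ Z^9, C_1 ≅ Z^9.

∂_1: C_1 → C_0 sends each edge [p,q] (with p < q) to q − p.
The resulting 9×9 matrix has rank 7, and its Smith normal form has invariant factors (1,1,1,1,1,1,1).

Reading off H_k = ker ∂_k / im ∂_{k+1}:

  H_0: rank C_0 − rank ∂_1 = 9 − 7 = 2, and the invariant factors of ∂_1 are all 1, so H_0 ≅ Z^2.
  H_1: rank ker ∂_1 − rank ∂_2 = (9 − 7) − 0 = 2, and there is no ∂_2, so H_1 ≅ Z^2.

As a check, the Euler characteristic is 9 − 9 = 0, which agrees with 2 − 2 = 0.
(K is a triangulation of the disjoint union of the circle S^1 and the circle S^1.)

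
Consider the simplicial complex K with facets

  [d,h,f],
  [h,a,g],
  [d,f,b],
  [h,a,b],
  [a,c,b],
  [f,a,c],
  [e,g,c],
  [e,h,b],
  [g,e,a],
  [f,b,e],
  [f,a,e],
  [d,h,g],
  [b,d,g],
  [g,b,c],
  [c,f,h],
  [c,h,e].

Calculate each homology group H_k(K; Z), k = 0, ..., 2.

We work with the vertex ordering a < b < c < d < e < f < g < h. The simplices of K, each written with vertices in increasing order, are:

  0-simplices (8): a, b, c, d, e, f, g, h
  1-simplices (24): ab, ac, ae, af, ag, ah, bc, bd, be, bf, bg, bh, ce, cf, cg, ch, df, dg, dh, ef, eg, eh, fh, gh
  2-simplices (16): abc, abh, acf, aef, aeg, agh, bcg, bdf, bdg, bef, beh, ceg, ceh, cfh, dfh, dgh

giving chain groups C_0 ≅ Z^8, C_1 ≅ Z^24, C_2 ≅ Z^16.

∂_1: C_1 → C_0 maps an edge to its endpoints' difference, ∂[p,q] = q − p. For instance
  ∂ah = h − a.
The 8×24 boundary matrix has rank 7 and Smith normal form diag(1,1,1,1,1,1,1).

∂_2: C_2 → C_1 maps a triangle to the signed sum of its edges. For instance
  ∂abc = bc − ac + ab,
  ∂abh = bh − ah + ab.
This gives a 24×16 integer matrix of rank 15; reducing to Smith normal form yields diagonal entries (1,1,1,1,1,1,1,1,1,1,1,1,1,1,1).

Computing H_k = (kernel of ∂_k) / (image of ∂_{k+1}):

  H_0: rank C_0 − rank ∂_1 = 8 − 7 = 1, and the invariant factors of ∂_1 are all 1, so H_0 = Z.
  H_1: rank ker ∂_1 − rank ∂_2 = (24 − 7) − 15 = 2, and the invariant factors of ∂_2 are all 1, so H_1 = Z^2.
  H_2: rank ker ∂_2 − rank ∂_3 = (16 − 15) − 0 = 1, and there is no ∂_3, so H_2 = Z.

As a check, the Euler characteristic is 8 − 24 + 16 = 0, which agrees with 1 − 2 + 1 = 0.

H_0 ≅ Z,  H_1 ≅ Z^2,  H_2 ≅ Z.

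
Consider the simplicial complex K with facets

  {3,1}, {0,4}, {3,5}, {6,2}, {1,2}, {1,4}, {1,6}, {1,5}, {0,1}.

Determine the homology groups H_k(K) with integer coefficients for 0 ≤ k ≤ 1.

Fix the vertex order 0 < 1 < 2 < 3 < 4 < 5 < 6 and write every simplex with vertices in increasing order. Then dim K = 1 and the simplices of K are:

  0-simplices (7): [0], [1], [2], [3], [4], [5], [6]
  1-simplices (9): [0,1], [0,4], [1,2], [1,3], [1,4], [1,5], [1,6], [2,6], [3,5]

Hence C_0 ≅ Z^7, C_1 ≅ Z^9.

Boundary ∂_1: C_1 → C_0 maps an edge to its endpoints' difference, ∂[p,q] = q − p.
As a 7×9 matrix over Z this has rank 6, with invariant factors (1,1,1,1,1,1).

Reading off H_k = ker ∂_k / im ∂_{k+1}:

  H_0: rank C_0 − rank ∂_1 = 7 − 6 = 1, and the invariant factors of ∂_1 are all 1, so H_0 = Z.
  H_1: rank ker ∂_1 − rank ∂_2 = (9 − 6) − 0 = 3, and there is no ∂_2, so H_1 = Z^3.

H_0 ≅ Z,  H_1 ≅ Z^3.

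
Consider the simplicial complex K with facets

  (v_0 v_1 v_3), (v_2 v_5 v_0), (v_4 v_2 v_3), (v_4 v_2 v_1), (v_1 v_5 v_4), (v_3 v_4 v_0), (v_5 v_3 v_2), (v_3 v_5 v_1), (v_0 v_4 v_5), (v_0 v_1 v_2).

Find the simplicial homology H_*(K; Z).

Fix the vertex order v_0 < v_1 < v_2 < v_3 < v_4 < v_5 and write every simplex with vertices in increasing order. Then dim K = 2 and the simplices of K are:

  0-simplices (6): [v_0], [v_1], [v_2], [v_3], [v_4], [v_5]
  1-simplices (15): (15 of them)
  2-simplices (10): [v_0,v_1,v_2], [v_0,v_1,v_3], [v_0,v_2,v_5], [v_0,v_3,v_4], [v_0,v_4,v_5], [v_1,v_2,v_4], [v_1,v_3,v_5], [v_1,v_4,v_5], [v_2,v_3,v_4], [v_2,v_3,v_5]

Hence C_0 ≅ Z^6, C_1 ≅ Z^15, C_2 ≅ Z^10.

∂_1: C_1 → C_0 is given by ∂[p,q] = [q] − [p]. For instance
  ∂[v_0,v_1] = [v_1] − [v_0].
This gives a 6×15 integer matrix of rank 5; reducing to Smith normal form yields diagonal entries (1,1,1,1,1).

∂_2: C_2 → C_1 sends each 2-simplex [p,q,r] to [q,r] − [p,r] + [p,q]. For instance
  ∂[v_0,v_3,v_4] = [v_3,v_4] − [v_0,v_4] + [v_0,v_3],
  ∂[v_1,v_3,v_5] = [v_3,v_5] − [v_1,v_5] + [v_1,v_3].
The resulting 15×10 matrix has rank 10, and its Smith normal form has invariant factors (1,1,1,1,1,1,1,1,1,2).

Reading off H_k = ker ∂_k / im ∂_{k+1}:

  H_0: rank C_0 − rank ∂_1 = 6 − 5 = 1, and the invariant factors of ∂_1 are all 1, so H_0 = Z.
  H_1: rank ker ∂_1 − rank ∂_2 = (15 − 5) − 10 = 0, and ∂_2 has invariant factor 2 > 1, so H_1 = Z_2.
  H_2: rank ker ∂_2 − rank ∂_3 = (10 − 10) − 0 = 0, and there is no ∂_3, so H_2 = 0.

As a check, the Euler characteristic is 6 − 15 + 10 = 1, which agrees with 1 − 0 + 0 = 1.
(K is a triangulation of the real projective plane RP^2.)

H_0 ≅ Z,  H_1 ≅ Z_2,  H_2 = 0.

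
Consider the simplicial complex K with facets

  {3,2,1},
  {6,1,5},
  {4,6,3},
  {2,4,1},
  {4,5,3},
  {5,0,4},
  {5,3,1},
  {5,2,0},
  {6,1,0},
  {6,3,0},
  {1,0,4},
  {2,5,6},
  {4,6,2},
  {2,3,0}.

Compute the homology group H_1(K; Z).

H_1 = Z^2.

Fix the vertex order 0 < 1 < 2 < 3 < 4 < 5 < 6 and write every simplex with vertices in increasing order. Then dim K = 2 and the simplices of K are:

  0-simplices (7): [0], [1], [2], [3], [4], [5], [6]
  1-simplices (21): [0,1], [0,2], [0,3], [0,4], [0,5], [0,6], [1,2], [1,3], [1,4], [1,5], [1,6], [2,3], [2,4], [2,5], [2,6], [3,4], [3,5], [3,6], [4,5], [4,6], [5,6]
  2-simplices (14): [0,1,4], [0,1,6], [0,2,3], [0,2,5], [0,3,6], [0,4,5], [1,2,3], [1,2,4], [1,3,5], [1,5,6], [2,4,6], [2,5,6], [3,4,5], [3,4,6]

giving chain groups C_0 ≅ Z^7, C_1 ≅ Z^21, C_2 ≅ Z^14.

∂_1: C_1 → C_0 maps an edge to its endpoints' difference, ∂[p,q] = q − p. For instance
  ∂[2,4] = [4] − [2].
The resulting 7×21 matrix has rank 6, and its Smith normal form has invariant factors (1,1,1,1,1,1).

The boundary map ∂_2: C_2 → C_1 acts by ∂[p,q,r] = [q,r] − [p,r] + [p,q]. For instance
  ∂[0,2,3] = [2,3] − [0,3] + [0,2],
  ∂[1,2,3] = [2,3] − [1,3] + [1,2].
This gives a 21×14 integer matrix of rank 13; reducing to Smith normal form yields diagonal entries (1,1,1,1,1,1,1,1,1,1,1,1,1).

Reading off H_k = ker ∂_k / im ∂_{k+1}:

  H_1: rank ker ∂_1 − rank ∂_2 = (21 − 6) − 13 = 2, and the invariant factors of ∂_2 are all 1, so H_1 = Z^2.

(K is a triangulation of the torus T^2.)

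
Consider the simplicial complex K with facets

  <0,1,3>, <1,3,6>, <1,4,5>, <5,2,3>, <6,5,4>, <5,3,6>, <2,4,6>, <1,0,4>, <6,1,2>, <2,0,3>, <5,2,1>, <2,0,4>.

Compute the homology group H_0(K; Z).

H_0 = Z.

Fix the vertex order 0 < 1 < 2 < 3 < 4 < 5 < 6 and write every simplex with vertices in increasing order. Then dim K = 2 and the simplices of K are:

  0-simplices (7): [0], [1], [2], [3], [4], [5], [6]
  1-simplices (18): [0,1], [0,2], [0,3], [0,4], [1,2], [1,3], [1,4], [1,5], [1,6], [2,3], [2,4], [2,5], [2,6], [3,5], [3,6], [4,5], [4,6], [5,6]
  2-simplices (12): [0,1,3], [0,1,4], [0,2,3], [0,2,4], [1,2,5], [1,2,6], [1,3,6], [1,4,5], [2,3,5], [2,4,6], [3,5,6], [4,5,6]

so the chain groups are C_0 ≅ Z^7, C_1 ≅ Z^18, C_2 ≅ Z^12.

∂_1: C_1 → C_0 sends each edge [p,q] (with p < q) to q − p. For instance
  ∂[3,5] = [5] − [3].
This gives a 7×18 integer matrix of rank 6; reducing to Smith normal form yields diagonal entries (1,1,1,1,1,1).

∂_2: C_2 → C_1 sends each 2-simplex [p,q,r] to [q,r] − [p,r] + [p,q]. For instance
  ∂[0,2,3] = [2,3] − [0,3] + [0,2],
  ∂[0,1,4] = [1,4] − [0,4] + [0,1].
The 18×12 boundary matrix has rank 12 and Smith normal form diag(1,1,1,1,1,1,1,1,1,1,1,2).

Computing H_k = (kernel of ∂_k) / (image of ∂_{k+1}):

  H_0: rank C_0 − rank ∂_1 = 7 − 6 = 1, and the invariant factors of ∂_1 are all 1, so H_0 = Z.

(K is a triangulation of the real projective plane RP^2.)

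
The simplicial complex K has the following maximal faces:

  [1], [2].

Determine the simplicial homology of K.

H_0 = Z^2.

We work with the vertex ordering 1 < 2. The simplices of K, each written with vertices in increasing order, are:

  0-simplices (2): [1], [2]

Hence C_0 ≅ Z^2.

Now H_k = ker ∂_k / im ∂_{k+1}, so:

  H_0: rank C_0 − rank ∂_1 = 2 − 0 = 2, and there is no ∂_1, so H_0 = Z^2.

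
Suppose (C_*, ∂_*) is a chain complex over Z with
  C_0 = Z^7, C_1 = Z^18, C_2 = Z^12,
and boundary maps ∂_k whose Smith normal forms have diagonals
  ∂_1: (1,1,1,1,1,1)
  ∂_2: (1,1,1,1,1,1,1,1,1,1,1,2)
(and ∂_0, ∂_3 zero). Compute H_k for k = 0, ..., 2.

H_0 ≅ Z,  H_1 ≅ Z/2Z,  H_2 = 0.

H_0: b_0 = 7 − 0 − 6 = 1; torsion from ∂_1 factors > 1: none. So H_0 ≅ Z.
H_1: b_1 = 18 − 6 − 12 = 0; torsion from ∂_2 factors > 1: [2]. So H_1 ≅ Z/2Z.
H_2: b_2 = 12 − 12 − 0 = 0; torsion from ∂_3 factors > 1: none. So H_2 ≅ 0.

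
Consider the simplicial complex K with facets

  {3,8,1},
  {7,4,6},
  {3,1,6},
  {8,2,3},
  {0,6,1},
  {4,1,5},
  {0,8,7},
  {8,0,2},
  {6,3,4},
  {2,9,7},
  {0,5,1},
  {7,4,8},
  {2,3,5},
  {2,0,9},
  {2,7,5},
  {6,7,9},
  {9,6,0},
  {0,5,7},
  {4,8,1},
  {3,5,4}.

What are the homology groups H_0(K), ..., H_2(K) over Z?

K has 10 vertices, 30 edges, 20 triangles.
rank ∂_0 = 0, rank ∂_1 = 9 ⇒ b_0 = 10 − 0 − 9 = 1; all invariant factors of ∂_1 are 1 so no torsion. So H_0 = Z.
rank ∂_1 = 9, rank ∂_2 = 20 ⇒ b_1 = 30 − 9 − 20 = 1; ∂_2 has invariant factor(s) [2] giving torsion. So H_1 = Z ⊕ Z_2.
rank ∂_2 = 20, rank ∂_3 = 0 ⇒ b_2 = 20 − 20 − 0 = 0. So H_2 = 0.

H_0 ≅ Z,  H_1 ≅ Z ⊕ Z_2,  H_2 = 0.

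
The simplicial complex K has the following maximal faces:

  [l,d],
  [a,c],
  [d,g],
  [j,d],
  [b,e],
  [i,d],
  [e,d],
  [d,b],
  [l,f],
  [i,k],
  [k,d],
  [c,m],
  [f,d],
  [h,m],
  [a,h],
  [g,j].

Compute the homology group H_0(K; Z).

H_0 = Z^2.

Order the vertices as a < b < c < d < e < f < g < h < i < j < k < l < m. Listing each simplex with vertices in this order, K has dimension 1 with simplices:

  0-simplices (13): a, b, c, d, e, f, g, h, i, j, k, l, m
  1-simplices (16): ac, ah, bd, be, cm, de, df, dg, di, dj, dk, dl, fl, gj, hm, ik

so the chain groups are C_0 ≅ Z^13, C_1 ≅ Z^16.

Boundary ∂_1: C_1 → C_0 sends each edge [p,q] (with p < q) to q − p. For instance
  ∂de = e − d.
The 13×16 boundary matrix has rank 11 and Smith normal form diag(1,1,1,1,1,1,1,1,1,1,1).

Computing H_k = (kernel of ∂_k) / (image of ∂_{k+1}):

  H_0: rank C_0 − rank ∂_1 = 13 − 11 = 2, and the invariant factors of ∂_1 are all 1, so H_0 = Z^2.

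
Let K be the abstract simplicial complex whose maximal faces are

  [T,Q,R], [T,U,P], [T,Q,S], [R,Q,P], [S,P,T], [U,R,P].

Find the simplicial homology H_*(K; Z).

Order the vertices as P < Q < R < S < T < U. Listing each simplex with vertices in this order, K has dimension 2 with simplices:

  0-simplices (6): P, Q, R, S, T, U
  1-simplices (12): PQ, PR, PS, PT, PU, QR, QS, QT, RT, RU, ST, TU
  2-simplices (6): PQR, PRU, PST, PTU, QRT, QST

so the chain groups are C_0 ≅ Z^6, C_1 ≅ Z^12, C_2 ≅ Z^6.

∂_1: C_1 → C_0 is given by ∂[p,q] = [q] − [p]. For instance
  ∂PT = T − P.
The 6×12 boundary matrix has rank 5 and Smith normal form diag(1,1,1,1,1).

∂_2: C_2 → C_1 sends each 2-simplex [p,q,r] to [q,r] − [p,r] + [p,q]. For instance
  ∂QST = ST − QT + QS,
  ∂QRT = RT − QT + QR.
The resulting 12×6 matrix has rank 6, and its Smith normal form has invariant factors (1,1,1,1,1,1).

Now H_k = ker ∂_k / im ∂_{k+1}, so:

  H_0: rank C_0 − rank ∂_1 = 6 − 5 = 1, and the invariant factors of ∂_1 are all 1, so H_0 ≅ Z.
  H_1: rank ker ∂_1 − rank ∂_2 = (12 − 5) − 6 = 1, and the invariant factors of ∂_2 are all 1, so H_1 ≅ Z.
  H_2: rank ker ∂_2 − rank ∂_3 = (6 − 6) − 0 = 0, and there is no ∂_3, so H_2 ≅ 0.

As a check, the Euler characteristic is 6 − 12 + 6 = 0, which agrees with 1 − 1 + 0 = 0.

H_0 ≅ Z,  H_1 ≅ Z,  H_2 = 0.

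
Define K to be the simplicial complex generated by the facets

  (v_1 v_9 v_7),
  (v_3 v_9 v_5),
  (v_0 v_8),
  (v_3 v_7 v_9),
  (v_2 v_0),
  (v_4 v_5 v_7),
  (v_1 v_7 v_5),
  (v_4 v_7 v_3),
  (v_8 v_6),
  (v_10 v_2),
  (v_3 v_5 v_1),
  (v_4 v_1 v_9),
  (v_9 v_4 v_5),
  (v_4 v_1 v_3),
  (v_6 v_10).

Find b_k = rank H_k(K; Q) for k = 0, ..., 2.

K has 11 vertices, 20 edges, 10 triangles.
rank ∂_0 = 0, rank ∂_1 = 9 ⇒ b_0 = 11 − 0 − 9 = 2; all invariant factors of ∂_1 are 1 so no torsion. So H_0 ≅ Z^2.
rank ∂_1 = 9, rank ∂_2 = 10 ⇒ b_1 = 20 − 9 − 10 = 1; ∂_2 has invariant factor(s) [2] giving torsion. So H_1 ≅ Z ⊕ Z/2.
rank ∂_2 = 10, rank ∂_3 = 0 ⇒ b_2 = 10 − 10 − 0 = 0. So H_2 ≅ 0.

b_0 = 2, b_1 = 1, b_2 = 0.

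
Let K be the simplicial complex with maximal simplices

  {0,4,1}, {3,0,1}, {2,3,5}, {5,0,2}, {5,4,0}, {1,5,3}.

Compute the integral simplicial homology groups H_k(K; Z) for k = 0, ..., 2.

K has 6 vertices, 12 edges, 6 triangles.
rank ∂_0 = 0, rank ∂_1 = 5 ⇒ b_0 = 6 − 0 − 5 = 1; all invariant factors of ∂_1 are 1 so no torsion. So H_0 ≅ Z.
rank ∂_1 = 5, rank ∂_2 = 6 ⇒ b_1 = 12 − 5 − 6 = 1; all invariant factors of ∂_2 are 1 so no torsion. So H_1 ≅ Z.
rank ∂_2 = 6, rank ∂_3 = 0 ⇒ b_2 = 6 − 6 − 0 = 0. So H_2 ≅ 0.

H_0 = Z,  H_1 = Z,  H_2 = 0.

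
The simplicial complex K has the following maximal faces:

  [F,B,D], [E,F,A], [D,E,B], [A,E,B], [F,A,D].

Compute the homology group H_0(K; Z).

Order the vertices as A < B < D < E < F. Listing each simplex with vertices in this order, K has dimension 2 with simplices:

  0-simplices (5): A, B, D, E, F
  1-simplices (10): AB, AD, AE, AF, BD, BE, BF, DE, DF, EF
  2-simplices (5): ABE, ADF, AEF, BDE, BDF

so the chain groups are C_0 ≅ Z^5, C_1 ≅ Z^10, C_2 ≅ Z^5.

∂_1: C_1 → C_0 sends each edge [p,q] (with p < q) to q − p. For instance
  ∂DF = F − D.
As a 5×10 matrix over Z this has rank 4, with invariant factors (1,1,1,1).

The boundary map ∂_2: C_2 → C_1 maps a triangle to the signed sum of its edges. For instance
  ∂BDF = DF − BF + BD,
  ∂AEF = EF − AF + AE.
As a 10×5 matrix over Z this has rank 5, with invariant factors (1,1,1,1,1).

Now H_k = ker ∂_k / im ∂_{k+1}, so:

  H_0: rank C_0 − rank ∂_1 = 5 − 4 = 1, and the invariant factors of ∂_1 are all 1, so H_0 = Z.

(K is a triangulation of the Möbius band.)

H_0 ≅ Z.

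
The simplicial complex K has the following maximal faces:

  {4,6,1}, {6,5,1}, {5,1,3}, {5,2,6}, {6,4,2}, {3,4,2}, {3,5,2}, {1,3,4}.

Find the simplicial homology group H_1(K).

H_1 = 0.

Take the total order 1 < 2 < 3 < 4 < 5 < 6 on the vertex set. Then K (dimension 2) consists of the simplices:

  0-simplices (6): [1], [2], [3], [4], [5], [6]
  1-simplices (12): [1,3], [1,4], [1,5], [1,6], [2,3], [2,4], [2,5], [2,6], [3,4], [3,5], [4,6], [5,6]
  2-simplices (8): [1,3,4], [1,3,5], [1,4,6], [1,5,6], [2,3,4], [2,3,5], [2,4,6], [2,5,6]

Hence C_0 ≅ Z^6, C_1 ≅ Z^12, C_2 ≅ Z^8.

The boundary map ∂_1: C_1 → C_0 sends each edge [p,q] (with p < q) to q − p. For instance
  ∂[1,5] = [5] − [1].
The resulting 6×12 matrix has rank 5, and its Smith normal form has invariant factors (1,1,1,1,1).

∂_2: C_2 → C_1 sends each 2-simplex [p,q,r] to [q,r] − [p,r] + [p,q]. For instance
  ∂[1,5,6] = [5,6] − [1,6] + [1,5],
  ∂[2,3,5] = [3,5] − [2,5] + [2,3].
As a 12×8 matrix over Z this has rank 7, with invariant factors (1,1,1,1,1,1,1).

Now H_k = ker ∂_k / im ∂_{k+1}, so:

  H_1: rank ker ∂_1 − rank ∂_2 = (12 − 5) − 7 = 0, and the invariant factors of ∂_2 are all 1, so H_1 = 0.

(K is a triangulation of the 2-sphere S^2.)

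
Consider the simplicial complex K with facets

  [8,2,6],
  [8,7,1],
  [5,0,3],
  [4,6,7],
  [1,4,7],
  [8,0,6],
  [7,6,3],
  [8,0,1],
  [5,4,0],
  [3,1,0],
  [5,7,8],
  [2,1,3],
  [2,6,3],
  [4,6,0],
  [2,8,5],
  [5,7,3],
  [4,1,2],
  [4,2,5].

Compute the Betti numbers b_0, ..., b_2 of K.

Take the total order 0 < 1 < 2 < 3 < 4 < 5 < 6 < 7 < 8 on the vertex set. Then K (dimension 2) consists of the simplices:

  0-simplices (9): [0], [1], [2], [3], [4], [5], [6], [7], [8]
  1-simplices (27): (27 of them)
  2-simplices (18): [0,1,3], [0,1,8], [0,3,5], [0,4,5], [0,4,6], [0,6,8], [1,2,3], [1,2,4], [1,4,7], [1,7,8], [2,3,6], [2,4,5], [2,5,8], [2,6,8], [3,5,7], [3,6,7], [4,6,7], [5,7,8]

so the chain groups are C_0 ≅ Z^9, C_1 ≅ Z^27, C_2 ≅ Z^18.

Boundary ∂_1: C_1 → C_0 maps an edge to its endpoints' difference, ∂[p,q] = q − p.
This gives a 9×27 integer matrix of rank 8; reducing to Smith normal form yields diagonal entries (1,1,1,1,1,1,1,1).

Boundary ∂_2: C_2 → C_1 acts by ∂[p,q,r] = [q,r] − [p,r] + [p,q]. For instance
  ∂[2,3,6] = [3,6] − [2,6] + [2,3],
  ∂[4,6,7] = [6,7] − [4,7] + [4,6].
This gives a 27×18 integer matrix of rank 17; reducing to Smith normal form yields diagonal entries (1,1,1,1,1,1,1,1,1,1,1,1,1,1,1,1,1).

Computing H_k = (kernel of ∂_k) / (image of ∂_{k+1}):

  H_0: rank C_0 − rank ∂_1 = 9 − 8 = 1, and the invariant factors of ∂_1 are all 1, so H_0 = Z.
  H_1: rank ker ∂_1 − rank ∂_2 = (27 − 8) − 17 = 2, and the invariant factors of ∂_2 are all 1, so H_1 = Z^2.
  H_2: rank ker ∂_2 − rank ∂_3 = (18 − 17) − 0 = 1, and there is no ∂_3, so H_2 = Z.

Hence the Betti numbers are b_0 = 1, b_1 = 2, b_2 = 1.

b_0 = 1, b_1 = 2, b_2 = 1.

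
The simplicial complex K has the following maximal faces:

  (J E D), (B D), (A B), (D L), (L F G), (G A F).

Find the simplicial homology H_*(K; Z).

Take the total order A < B < D < E < F < G < J < L on the vertex set. Then K (dimension 2) consists of the simplices:

  0-simplices (8): A, B, D, E, F, G, J, L
  1-simplices (11): AB, AF, AG, BD, DE, DJ, DL, EJ, FG, FL, GL
  2-simplices (3): AFG, DEJ, FGL

giving chain groups C_0 ≅ Z^8, C_1 ≅ Z^11, C_2 ≅ Z^3.

The boundary map ∂_1: C_1 → C_0 maps an edge to its endpoints' difference, ∂[p,q] = q − p. For instance
  ∂BD = D − B.
As a 8×11 matrix over Z this has rank 7, with invariant factors (1,1,1,1,1,1,1).

The boundary map ∂_2: C_2 → C_1 sends each 2-simplex [p,q,r] to [q,r] − [p,r] + [p,q]. For instance
  ∂DEJ = EJ − DJ + DE,
  ∂AFG = FG − AG + AF.
As a 11×3 matrix over Z this has rank 3, with invariant factors (1,1,1).

Now H_k = ker ∂_k / im ∂_{k+1}, so:

  H_0: rank C_0 − rank ∂_1 = 8 − 7 = 1, and the invariant factors of ∂_1 are all 1, so H_0 ≅ Z.
  H_1: rank ker ∂_1 − rank ∂_2 = (11 − 7) − 3 = 1, and the invariant factors of ∂_2 are all 1, so H_1 ≅ Z.
  H_2: rank ker ∂_2 − rank ∂_3 = (3 − 3) − 0 = 0, and there is no ∂_3, so H_2 ≅ 0.

H_0 = Z,  H_1 = Z,  H_2 = 0.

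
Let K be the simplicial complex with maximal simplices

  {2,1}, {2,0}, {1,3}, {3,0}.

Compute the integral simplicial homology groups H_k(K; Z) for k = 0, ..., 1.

We work with the vertex ordering 0 < 1 < 2 < 3. The simplices of K, each written with vertices in increasing order, are:

  0-simplices (4): [0], [1], [2], [3]
  1-simplices (4): [0,2], [0,3], [1,2], [1,3]

Hence C_0 ≅ Z^4, C_1 ≅ Z^4.

Boundary ∂_1: C_1 → C_0 sends each edge [p,q] (with p < q) to q − p.
This gives a 4×4 integer matrix of rank 3; reducing to Smith normal form yields diagonal entries (1,1,1).

From H_k ≅ ker(∂_k) / im(∂_{k+1}) we obtain:

  H_0: rank C_0 − rank ∂_1 = 4 − 3 = 1, and the invariant factors of ∂_1 are all 1, so H_0 = Z.
  H_1: rank ker ∂_1 − rank ∂_2 = (4 − 3) − 0 = 1, and there is no ∂_2, so H_1 = Z.

H_0 ≅ Z,  H_1 ≅ Z.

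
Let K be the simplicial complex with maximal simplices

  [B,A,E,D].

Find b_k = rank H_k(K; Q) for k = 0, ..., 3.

b_0 = 1, b_1 = 0, b_2 = 0, b_3 = 0.

Take the total order A < B < D < E on the vertex set. Then K (dimension 3) consists of the simplices:

  0-simplices (4): A, B, D, E
  1-simplices (6): AB, AD, AE, BD, BE, DE
  2-simplices (4): ABD, ABE, ADE, BDE
  3-simplices (1): ABDE

so the chain groups are C_0 ≅ Z^4, C_1 ≅ Z^6, C_2 ≅ Z^4, C_3 ≅ Z^1.

Boundary ∂_1: C_1 → C_0 sends each edge [p,q] (with p < q) to q − p.
This gives a 4×6 integer matrix of rank 3; reducing to Smith normal form yields diagonal entries (1,1,1).

Boundary ∂_2: C_2 → C_1 acts by ∂[p,q,r] = [q,r] − [p,r] + [p,q]. For instance
  ∂ABD = BD − AD + AB,
  ∂ADE = DE − AE + AD.
The resulting 6×4 matrix has rank 3, and its Smith normal form has invariant factors (1,1,1).

The boundary map ∂_3: C_3 → C_2 sends each 3-simplex σ to the alternating sum Σ_i (−1)^i (σ with its i-th vertex removed). For instance
  ∂ABDE = BDE − ADE + ABE − ABD.
The 4×1 boundary matrix has rank 1 and Smith normal form diag(1).

Reading off H_k = ker ∂_k / im ∂_{k+1}:

  H_0: rank C_0 − rank ∂_1 = 4 − 3 = 1, and the invariant factors of ∂_1 are all 1, so H_0 = Z.
  H_1: rank ker ∂_1 − rank ∂_2 = (6 − 3) − 3 = 0, and the invariant factors of ∂_2 are all 1, so H_1 = 0.
  H_2: rank ker ∂_2 − rank ∂_3 = (4 − 3) − 1 = 0, and the invariant factors of ∂_3 are all 1, so H_2 = 0.
  H_3: rank ker ∂_3 − rank ∂_4 = (1 − 1) − 0 = 0, and there is no ∂_4, so H_3 = 0.

Hence the Betti numbers are b_0 = 1, b_1 = 0, b_2 = 0, b_3 = 0.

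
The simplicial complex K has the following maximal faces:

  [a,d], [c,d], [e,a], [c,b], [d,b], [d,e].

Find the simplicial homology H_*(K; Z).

H_0 ≅ Z,  H_1 ≅ Z^2.

Order the vertices as a < b < c < d < e. Listing each simplex with vertices in this order, K has dimension 1 with simplices:

  0-simplices (5): a, b, c, d, e
  1-simplices (6): ad, ae, bc, bd, cd, de

giving chain groups C_0 ≅ Z^5, C_1 ≅ Z^6.

Boundary ∂_1: C_1 → C_0 is given by ∂[p,q] = [q] − [p]. For instance
  ∂ae = e − a.
As a 5×6 matrix over Z this has rank 4, with invariant factors (1,1,1,1).

From H_k ≅ ker(∂_k) / im(∂_{k+1}) we obtain:

  H_0: rank C_0 − rank ∂_1 = 5 − 4 = 1, and the invariant factors of ∂_1 are all 1, so H_0 = Z.
  H_1: rank ker ∂_1 − rank ∂_2 = (6 − 4) − 0 = 2, and there is no ∂_2, so H_1 = Z^2.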